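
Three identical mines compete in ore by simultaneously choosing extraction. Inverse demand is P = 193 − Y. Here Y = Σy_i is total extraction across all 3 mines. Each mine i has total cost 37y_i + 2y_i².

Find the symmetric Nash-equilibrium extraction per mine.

19.5

A representative mine's profit is π_i = y_i(193 − Y) − 37y_i − 2y_i², with Y = y_i + Σ_{j≠i} y_j.
First-order condition: 156 − 6y_i − Σ_{j≠i} y_j = 0.
Imposing symmetry (y_j = y for all j) turns Σ_{j≠i} y_j into 2y, so 156 = 8y and y = 19.5.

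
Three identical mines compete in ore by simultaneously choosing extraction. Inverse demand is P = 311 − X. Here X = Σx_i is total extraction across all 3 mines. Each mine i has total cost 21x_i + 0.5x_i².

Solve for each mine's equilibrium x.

58

A representative mine's profit is π_i = x_i(311 − X) − 21x_i − 0.5x_i², with X = x_i + Σ_{j≠i} x_j.
First-order condition: 290 − 3x_i − Σ_{j≠i} x_j = 0.
With identical mines, set every x_j = x: then 290 − 3x − 2x = 0, i.e. x = 290/5 = 58.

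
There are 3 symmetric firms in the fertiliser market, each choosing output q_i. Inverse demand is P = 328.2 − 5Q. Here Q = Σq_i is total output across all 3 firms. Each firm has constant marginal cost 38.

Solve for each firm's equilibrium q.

A representative firm's profit is π_i = q_i(328.2 − 5Q) − 38q_i, with Q = q_i + Σ_{j≠i} q_j.
First-order condition: 290.2 − 10q_i − 5Σ_{j≠i} q_j = 0.
With identical firms, set every q_j = q: then 290.2 − 10q − 10q = 0, i.e. q = 290.2/20 = 14.51.

14.51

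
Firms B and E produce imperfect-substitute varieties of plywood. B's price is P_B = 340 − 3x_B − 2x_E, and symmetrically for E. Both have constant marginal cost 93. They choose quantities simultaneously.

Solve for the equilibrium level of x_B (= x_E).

Firm B's profit: π = x_B(340 − 3x_B − 2x_E) − 93x_B.
∂π/∂x_B = 247 − 6x_B − 2x_E = 0 ⇒ x_B = 247/6 − (1/3)x_E.
The game is symmetric, so in equilibrium x_E = x_B: the reaction function gives (4/3)x_B = 247/6, hence x_B = 30.875.

30.875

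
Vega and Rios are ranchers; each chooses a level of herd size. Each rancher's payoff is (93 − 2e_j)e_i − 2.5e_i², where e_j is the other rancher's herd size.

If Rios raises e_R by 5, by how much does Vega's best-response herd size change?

-2

Vega's payoff is (93 − 2e_R)e_V − 2.5e_V².
∂π/∂e_V = 93 − 2e_R − 5e_V = 0, so e_V = 18.6 − 0.4e_R.
The reaction-function slope is −0.4, so a 5-unit rise in e_R moves e_V by −0.4 × 5 = −2. Vega's best response falls — the actions are strategic substitutes.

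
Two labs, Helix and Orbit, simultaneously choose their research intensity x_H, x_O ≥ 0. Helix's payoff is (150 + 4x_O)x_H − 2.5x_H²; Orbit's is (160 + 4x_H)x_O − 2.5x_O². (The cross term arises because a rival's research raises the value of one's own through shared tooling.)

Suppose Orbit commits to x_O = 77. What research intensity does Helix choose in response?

Expanding Helix's payoff: 150x_H + 4x_Ox_H − 2.5x_H².
∂π/∂x_H = 150 + 4x_O − 5x_H = 0, so x_H = 30 + 0.8x_O.
At x_O = 77: x_H = 30 + 0.8·77 = 91.6.

91.6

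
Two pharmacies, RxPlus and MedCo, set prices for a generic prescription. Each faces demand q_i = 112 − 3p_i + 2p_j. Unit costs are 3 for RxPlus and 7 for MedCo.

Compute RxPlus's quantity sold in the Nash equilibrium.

84

RxPlus's profit: π = (p_{RxPlus} − 3)(112 − 3p_{RxPlus} + 2p_{MedCo}).
∂π/∂p_{RxPlus} = 121 − 6p_{RxPlus} + 2p_{MedCo} = 0 ⇒ p_{RxPlus} = 121/6 + (1/3)p_{MedCo}.
Similarly p_{MedCo} = 133/6 + (1/3)p_{RxPlus}.
Substituting the second reaction function into the first: p_{RxPlus} = 121/6 + (1/3)(133/6 + (1/3)p_{RxPlus}), which gives (8/9)p_{RxPlus} = 248/9 ⇒ p_{RxPlus} = 31.
Then p_{MedCo} = 133/6 + (1/3)·31 = 32.5.
q_{RxPlus} = 112 − 3·31 + 2·32.5 = 84.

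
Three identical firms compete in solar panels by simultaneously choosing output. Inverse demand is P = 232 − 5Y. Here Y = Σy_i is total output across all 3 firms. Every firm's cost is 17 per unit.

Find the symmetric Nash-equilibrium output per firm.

A representative firm's profit is π_i = y_i(232 − 5Y) − 17y_i, with Y = y_i + Σ_{j≠i} y_j.
First-order condition: 215 − 10y_i − 5Σ_{j≠i} y_j = 0.
Imposing symmetry (y_j = y for all j) turns Σ_{j≠i} y_j into 2y, so 215 = 20y and y = 10.75.

10.75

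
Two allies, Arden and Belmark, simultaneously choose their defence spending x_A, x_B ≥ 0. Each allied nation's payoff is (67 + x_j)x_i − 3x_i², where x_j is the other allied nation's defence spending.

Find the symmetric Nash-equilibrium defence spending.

Arden's payoff is (67 + x_B)x_A − 3x_A².
∂π/∂x_A = 67 + x_B − 6x_A = 0, so x_A = 67/6 + (1/6)x_B.
Setting x_A = x_B in the reaction function: x_A = 67/6 + (1/6)x_A, so x_A = (67/6) / (5/6) = 13.4.

13.4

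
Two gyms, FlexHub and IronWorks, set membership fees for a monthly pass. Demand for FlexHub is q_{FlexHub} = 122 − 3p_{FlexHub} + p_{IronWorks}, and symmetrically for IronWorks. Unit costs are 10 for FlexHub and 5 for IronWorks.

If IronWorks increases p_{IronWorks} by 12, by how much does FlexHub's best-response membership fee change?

2

FlexHub's profit: π = (p_{FlexHub} − 10)(122 − 3p_{FlexHub} + p_{IronWorks}).
∂π/∂p_{FlexHub} = 152 − 6p_{FlexHub} + p_{IronWorks} = 0 ⇒ p_{FlexHub} = 76/3 + (1/6)p_{IronWorks}.
The reaction-function slope is 1/6, so a 12-unit rise in p_{IronWorks} moves p_{FlexHub} by 1/6 × 12 = 2. FlexHub's best response rises — the actions are strategic complements.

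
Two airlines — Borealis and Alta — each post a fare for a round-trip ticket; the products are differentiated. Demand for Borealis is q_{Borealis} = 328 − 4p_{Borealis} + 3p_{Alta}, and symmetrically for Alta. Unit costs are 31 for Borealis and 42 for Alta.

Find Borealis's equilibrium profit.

Borealis's profit: π = (p_{Borealis} − 31)(328 − 4p_{Borealis} + 3p_{Alta}).
∂π/∂p_{Borealis} = 452 − 8p_{Borealis} + 3p_{Alta} = 0 ⇒ p_{Borealis} = 56.5 + 0.375p_{Alta}.
Similarly p_{Alta} = 62 + 0.375p_{Borealis}.
Substituting the second reaction function into the first: p_{Borealis} = 56.5 + 0.375(62 + 0.375p_{Borealis}), which gives (55/64)p_{Borealis} = 79.75 ⇒ p_{Borealis} = 92.8.
Then p_{Alta} = 62 + 0.375·92.8 = 96.8.
q_{Borealis} = 328 − 4·92.8 + 3·96.8 = 247.2.
Profit = (92.8 − 31)·247.2 = 15276.96.

15276.96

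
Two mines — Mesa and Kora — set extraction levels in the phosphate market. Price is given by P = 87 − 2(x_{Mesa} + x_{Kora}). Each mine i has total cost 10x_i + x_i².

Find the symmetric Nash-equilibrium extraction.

Mine Mesa's profit: π = x_{Mesa}(87 − 2(x_{Mesa} + x_{Kora})) − 10x_{Mesa} − x_{Mesa}².
∂π/∂x_{Mesa} = 77 − 6x_{Mesa} − 2x_{Kora} = 0, so x_{Mesa} = 77/6 − (1/3)x_{Kora}.
Setting x_{Mesa} = x_{Kora} in the reaction function: x_{Mesa} = 77/6 − (1/3)x_{Mesa}, so x_{Mesa} = (77/6) / (4/3) = 9.625.

9.625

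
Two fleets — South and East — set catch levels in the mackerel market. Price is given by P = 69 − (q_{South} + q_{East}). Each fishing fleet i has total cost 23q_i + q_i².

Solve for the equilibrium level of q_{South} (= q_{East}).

9.2

Fishing fleet South's profit: π = q_{South}(69 − (q_{South} + q_{East})) − 23q_{South} − q_{South}².
∂π/∂q_{South} = 46 − 4q_{South} − q_{East} = 0, so q_{South} = 11.5 − 0.25q_{East}.
Setting q_{South} = q_{East} in the reaction function: q_{South} = 11.5 − 0.25q_{South}, so q_{South} = 11.5 / 1.25 = 9.2.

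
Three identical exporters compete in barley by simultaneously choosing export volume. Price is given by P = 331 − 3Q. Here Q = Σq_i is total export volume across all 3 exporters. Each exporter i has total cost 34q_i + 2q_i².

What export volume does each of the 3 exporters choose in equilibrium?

A representative exporter's profit is π_i = q_i(331 − 3Q) − 34q_i − 2q_i², with Q = q_i + Σ_{j≠i} q_j.
First-order condition: 297 − 10q_i − 3Σ_{j≠i} q_j = 0.
With identical exporters, set every q_j = q: then 297 − 10q − 6q = 0, i.e. q = 297/16 = 18.5625.

18.5625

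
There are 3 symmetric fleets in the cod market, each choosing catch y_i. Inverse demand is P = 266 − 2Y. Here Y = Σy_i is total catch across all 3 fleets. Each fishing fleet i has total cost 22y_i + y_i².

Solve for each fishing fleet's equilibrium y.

A representative fishing fleet's profit is π_i = y_i(266 − 2Y) − 22y_i − y_i², with Y = y_i + Σ_{j≠i} y_j.
First-order condition: 244 − 6y_i − 2Σ_{j≠i} y_j = 0.
Imposing symmetry (y_j = y for all j) turns Σ_{j≠i} y_j into 2y, so 244 = 10y and y = 24.4.

24.4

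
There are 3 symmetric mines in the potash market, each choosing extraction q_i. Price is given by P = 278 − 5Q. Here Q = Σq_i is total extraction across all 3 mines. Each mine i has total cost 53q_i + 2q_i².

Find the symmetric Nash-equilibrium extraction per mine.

A representative mine's profit is π_i = q_i(278 − 5Q) − 53q_i − 2q_i², with Q = q_i + Σ_{j≠i} q_j.
First-order condition: 225 − 14q_i − 5Σ_{j≠i} q_j = 0.
In a symmetric equilibrium every mine chooses the same q, so Σ_{j≠i} q_j = 2q. The condition becomes 225 − 24q = 0, giving q = 225/24 = 9.375.

9.375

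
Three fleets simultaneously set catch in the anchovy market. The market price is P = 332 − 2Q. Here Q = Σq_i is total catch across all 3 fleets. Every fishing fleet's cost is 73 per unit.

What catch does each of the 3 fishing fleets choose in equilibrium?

32.375

A representative fishing fleet's profit is π_i = q_i(332 − 2Q) − 73q_i, with Q = q_i + Σ_{j≠i} q_j.
First-order condition: 259 − 4q_i − 2Σ_{j≠i} q_j = 0.
In a symmetric equilibrium every fishing fleet chooses the same q, so Σ_{j≠i} q_j = 2q. The condition becomes 259 − 8q = 0, giving q = 259/8 = 32.375.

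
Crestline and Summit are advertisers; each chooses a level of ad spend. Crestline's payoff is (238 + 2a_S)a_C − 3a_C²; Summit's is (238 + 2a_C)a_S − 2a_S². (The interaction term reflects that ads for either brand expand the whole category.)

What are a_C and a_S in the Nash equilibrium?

71.4, 95.2

Expanding Crestline's payoff: 238a_C + 2a_Sa_C − 3a_C².
∂π/∂a_C = 238 + 2a_S − 6a_C = 0, so a_C = 119/3 + (1/3)a_S.
Likewise for Summit: a_S = 59.5 + 0.5a_C.
Substituting the second reaction function into the first: a_C = 119/3 + (1/3)(59.5 + 0.5a_C), which gives (5/6)a_C = 59.5 ⇒ a_C = 71.4.
Then a_S = 59.5 + 0.5·71.4 = 95.2.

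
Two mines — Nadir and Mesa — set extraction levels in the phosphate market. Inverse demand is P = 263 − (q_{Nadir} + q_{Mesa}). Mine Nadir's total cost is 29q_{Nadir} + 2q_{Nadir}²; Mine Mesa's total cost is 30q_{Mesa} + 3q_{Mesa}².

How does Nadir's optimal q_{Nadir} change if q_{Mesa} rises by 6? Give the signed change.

-1

Mine Nadir's profit: π = q_{Nadir}(263 − (q_{Nadir} + q_{Mesa})) − 29q_{Nadir} − 2q_{Nadir}².
∂π/∂q_{Nadir} = 234 − 6q_{Nadir} − q_{Mesa} = 0, so q_{Nadir} = 39 − (1/6)q_{Mesa}.
The reaction-function slope is −1/6, so a 6-unit rise in q_{Mesa} moves q_{Nadir} by −1/6 × 6 = −1. Nadir's best response falls — the actions are strategic substitutes.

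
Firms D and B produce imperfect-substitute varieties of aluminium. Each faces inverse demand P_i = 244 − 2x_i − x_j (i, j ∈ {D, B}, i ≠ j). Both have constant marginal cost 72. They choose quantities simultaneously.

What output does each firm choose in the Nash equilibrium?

34.4

Firm D's profit: π = x_D(244 − 2x_D − x_B) − 72x_D.
∂π/∂x_D = 172 − 4x_D − x_B = 0 ⇒ x_D = 43 − 0.25x_B.
Setting x_D = x_B in the reaction function: x_D = 43 − 0.25x_D, so x_D = 43 / 1.25 = 34.4.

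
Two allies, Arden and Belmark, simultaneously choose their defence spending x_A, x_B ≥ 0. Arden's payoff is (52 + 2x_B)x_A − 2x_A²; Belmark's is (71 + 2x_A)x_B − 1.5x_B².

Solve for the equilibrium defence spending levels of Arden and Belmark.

Expanding Arden's payoff: 52x_A + 2x_Bx_A − 2x_A².
∂π/∂x_A = 52 + 2x_B − 4x_A = 0, so x_A = 13 + 0.5x_B.
Likewise for Belmark: x_B = 71/3 + (2/3)x_A.
Plugging x_B into Arden's best response: x_A = 13 + 0.5(71/3 + (2/3)x_A) ⇒ (2/3)x_A = 149/6, so x_A = 37.25.
Then x_B = 71/3 + (2/3)·37.25 = 48.5.

37.25, 48.5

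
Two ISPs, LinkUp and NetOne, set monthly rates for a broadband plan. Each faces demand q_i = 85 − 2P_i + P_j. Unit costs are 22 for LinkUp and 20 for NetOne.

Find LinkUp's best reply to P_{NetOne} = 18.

LinkUp's profit: π = (P_{LinkUp} − 22)(85 − 2P_{LinkUp} + P_{NetOne}).
∂π/∂P_{LinkUp} = 129 − 4P_{LinkUp} + P_{NetOne} = 0 ⇒ P_{LinkUp} = 32.25 + 0.25P_{NetOne}.
At P_{NetOne} = 18: P_{LinkUp} = 32.25 + 0.25·18 = 36.75.

36.75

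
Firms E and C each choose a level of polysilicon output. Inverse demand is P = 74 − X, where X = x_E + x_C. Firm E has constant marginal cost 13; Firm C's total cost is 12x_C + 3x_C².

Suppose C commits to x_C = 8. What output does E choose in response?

26.5

Firm E's profit: π = x_E(74 − (x_E + x_C)) − 13x_E.
∂π/∂x_E = 61 − 2x_E − x_C = 0, so x_E = 30.5 − 0.5x_C.
At x_C = 8: x_E = 30.5 − 0.5·8 = 26.5.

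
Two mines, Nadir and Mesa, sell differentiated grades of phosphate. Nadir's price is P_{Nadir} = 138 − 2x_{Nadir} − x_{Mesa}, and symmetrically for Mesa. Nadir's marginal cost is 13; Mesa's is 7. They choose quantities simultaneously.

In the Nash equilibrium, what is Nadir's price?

62.2

Mine Nadir's profit: π = x_{Nadir}(138 − 2x_{Nadir} − x_{Mesa}) − 13x_{Nadir}.
∂π/∂x_{Nadir} = 125 − 4x_{Nadir} − x_{Mesa} = 0 ⇒ x_{Nadir} = 31.25 − 0.25x_{Mesa}.
Similarly x_{Mesa} = 32.75 − 0.25x_{Nadir}.
Solving the two reaction functions simultaneously: (1 − (−0.25)(−0.25))x_{Nadir} = 31.25 − 0.25·32.75, so 0.9375x_{Nadir} = 23.0625 and x_{Nadir} = 24.6.
Then x_{Mesa} = 32.75 − 0.25·24.6 = 26.6.
P_{Nadir} = 138 − 2·24.6 − 26.6 = 62.2.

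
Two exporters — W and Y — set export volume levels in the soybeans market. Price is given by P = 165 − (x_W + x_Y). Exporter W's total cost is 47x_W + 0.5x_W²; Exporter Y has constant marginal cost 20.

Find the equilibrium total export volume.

81.6

Exporter W's profit: π = x_W(165 − (x_W + x_Y)) − 47x_W − 0.5x_W².
∂π/∂x_W = 118 − 3x_W − x_Y = 0, so x_W = 118/3 − (1/3)x_Y.
For Y: ∂π/∂x_Y = 145 − 2x_Y − x_W = 0 ⇒ x_Y = 72.5 − 0.5x_W.
Substituting the second reaction function into the first: x_W = 118/3 − (1/3)(72.5 − 0.5x_W), which gives (5/6)x_W = 91/6 ⇒ x_W = 18.2.
Then x_Y = 72.5 − 0.5·18.2 = 63.4.
Total export volume: 18.2 + 63.4 = 81.6.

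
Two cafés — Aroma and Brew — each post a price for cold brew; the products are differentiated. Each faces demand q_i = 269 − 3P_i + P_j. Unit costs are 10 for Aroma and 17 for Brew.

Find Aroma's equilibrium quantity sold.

Aroma's profit: π = (P_{Aroma} − 10)(269 − 3P_{Aroma} + P_{Brew}).
∂π/∂P_{Aroma} = 299 − 6P_{Aroma} + P_{Brew} = 0 ⇒ P_{Aroma} = 299/6 + (1/6)P_{Brew}.
Similarly P_{Brew} = 160/3 + (1/6)P_{Aroma}.
Plugging P_{Brew} into Aroma's best response: P_{Aroma} = 299/6 + (1/6)(160/3 + (1/6)P_{Aroma}) ⇒ (35/36)P_{Aroma} = 1057/18, so P_{Aroma} = 60.4.
Then P_{Brew} = 160/3 + (1/6)·60.4 = 63.4.
q_{Aroma} = 269 − 3·60.4 + 63.4 = 151.2.

151.2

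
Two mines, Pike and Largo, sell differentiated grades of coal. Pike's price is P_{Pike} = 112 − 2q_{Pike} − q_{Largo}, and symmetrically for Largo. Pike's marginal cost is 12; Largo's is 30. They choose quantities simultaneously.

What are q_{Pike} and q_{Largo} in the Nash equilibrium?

Mine Pike's profit: π = q_{Pike}(112 − 2q_{Pike} − q_{Largo}) − 12q_{Pike}.
∂π/∂q_{Pike} = 100 − 4q_{Pike} − q_{Largo} = 0 ⇒ q_{Pike} = 25 − 0.25q_{Largo}.
Similarly q_{Largo} = 20.5 − 0.25q_{Pike}.
Substituting the second reaction function into the first: q_{Pike} = 25 − 0.25(20.5 − 0.25q_{Pike}), which gives 0.9375q_{Pike} = 19.875 ⇒ q_{Pike} = 21.2.
Then q_{Largo} = 20.5 − 0.25·21.2 = 15.2.

21.2, 15.2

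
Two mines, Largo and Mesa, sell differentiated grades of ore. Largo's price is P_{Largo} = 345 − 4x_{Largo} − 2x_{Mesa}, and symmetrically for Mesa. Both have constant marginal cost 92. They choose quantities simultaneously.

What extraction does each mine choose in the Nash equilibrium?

Mine Largo's profit: π = x_{Largo}(345 − 4x_{Largo} − 2x_{Mesa}) − 92x_{Largo}.
∂π/∂x_{Largo} = 253 − 8x_{Largo} − 2x_{Mesa} = 0 ⇒ x_{Largo} = 31.625 − 0.25x_{Mesa}.
The game is symmetric, so in equilibrium x_{Mesa} = x_{Largo}: the reaction function gives 1.25x_{Largo} = 31.625, hence x_{Largo} = 25.3.

25.3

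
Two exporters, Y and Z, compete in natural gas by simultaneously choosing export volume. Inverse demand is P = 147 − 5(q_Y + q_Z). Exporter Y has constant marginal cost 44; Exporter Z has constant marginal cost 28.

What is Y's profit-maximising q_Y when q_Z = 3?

Exporter Y's profit: π = q_Y(147 − 5(q_Y + q_Z)) − 44q_Y.
∂π/∂q_Y = 103 − 10q_Y − 5q_Z = 0, so q_Y = 10.3 − 0.5q_Z.
At q_Z = 3: q_Y = 10.3 − 0.5·3 = 8.8.

8.8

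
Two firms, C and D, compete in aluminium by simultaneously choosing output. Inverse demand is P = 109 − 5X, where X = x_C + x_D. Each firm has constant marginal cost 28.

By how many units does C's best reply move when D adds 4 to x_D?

-2

Firm C's profit: π = x_C(109 − 5(x_C + x_D)) − 28x_C.
∂π/∂x_C = 81 − 10x_C − 5x_D = 0, so x_C = 8.1 − 0.5x_D.
The reaction-function slope is −0.5, so a 4-unit rise in x_D moves x_C by −0.5 × 4 = −2. C's best response falls — the actions are strategic substitutes.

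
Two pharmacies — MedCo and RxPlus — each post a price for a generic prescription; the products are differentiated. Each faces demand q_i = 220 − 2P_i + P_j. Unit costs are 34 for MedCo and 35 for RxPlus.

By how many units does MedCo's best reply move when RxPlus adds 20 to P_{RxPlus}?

MedCo's profit: π = (P_{MedCo} − 34)(220 − 2P_{MedCo} + P_{RxPlus}).
∂π/∂P_{MedCo} = 288 − 4P_{MedCo} + P_{RxPlus} = 0 ⇒ P_{MedCo} = 72 + 0.25P_{RxPlus}.
The reaction-function slope is 0.25, so a 20-unit rise in P_{RxPlus} moves P_{MedCo} by 0.25 × 20 = 5. MedCo's best response rises — the actions are strategic complements.

5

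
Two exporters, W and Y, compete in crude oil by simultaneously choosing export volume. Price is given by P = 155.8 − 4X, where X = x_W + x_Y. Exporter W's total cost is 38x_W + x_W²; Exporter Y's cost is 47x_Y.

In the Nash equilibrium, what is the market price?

85.55

Exporter W's profit: π = x_W(155.8 − 4(x_W + x_Y)) − 38x_W − x_W².
∂π/∂x_W = 117.8 − 10x_W − 4x_Y = 0, so x_W = 11.78 − 0.4x_Y.
For Y: ∂π/∂x_Y = 108.8 − 8x_Y − 4x_W = 0 ⇒ x_Y = 13.6 − 0.5x_W.
Substituting the second reaction function into the first: x_W = 11.78 − 0.4(13.6 − 0.5x_W), which gives 0.8x_W = 6.34 ⇒ x_W = 7.925.
Then x_Y = 13.6 − 0.5·7.925 = 9.6375.
Equilibrium price: P = 155.8 − 4·17.5625 = 85.55.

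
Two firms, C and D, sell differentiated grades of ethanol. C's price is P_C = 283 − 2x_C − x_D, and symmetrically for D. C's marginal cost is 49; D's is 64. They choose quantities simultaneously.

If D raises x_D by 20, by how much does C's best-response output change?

-5

Firm C's profit: π = x_C(283 − 2x_C − x_D) − 49x_C.
∂π/∂x_C = 234 − 4x_C − x_D = 0 ⇒ x_C = 58.5 − 0.25x_D.
The reaction-function slope is −0.25, so a 20-unit rise in x_D moves x_C by −0.25 × 20 = −5. C's best response falls — the actions are strategic substitutes.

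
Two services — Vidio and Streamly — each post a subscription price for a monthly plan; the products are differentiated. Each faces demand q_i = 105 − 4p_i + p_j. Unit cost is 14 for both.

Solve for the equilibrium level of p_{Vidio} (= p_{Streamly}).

Vidio's profit: π = (p_{Vidio} − 14)(105 − 4p_{Vidio} + p_{Streamly}).
∂π/∂p_{Vidio} = 161 − 8p_{Vidio} + p_{Streamly} = 0 ⇒ p_{Vidio} = 20.125 + 0.125p_{Streamly}.
By symmetry p_{Streamly} = p_{Vidio}; substituting into the reaction function, 0.875p_{Vidio} = 20.125 and p_{Vidio} = 23.

23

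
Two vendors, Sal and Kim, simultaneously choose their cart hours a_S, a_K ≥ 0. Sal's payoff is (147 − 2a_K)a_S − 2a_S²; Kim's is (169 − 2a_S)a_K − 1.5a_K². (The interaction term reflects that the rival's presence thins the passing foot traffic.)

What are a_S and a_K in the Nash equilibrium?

12.875, 47.75

Expanding Sal's payoff: 147a_S − 2a_Ka_S − 2a_S².
∂π/∂a_S = 147 − 2a_K − 4a_S = 0, so a_S = 36.75 − 0.5a_K.
Likewise for Kim: a_K = 169/3 − (2/3)a_S.
Solving the two reaction functions simultaneously: (1 − (−0.5)(−2/3))a_S = 36.75 − 0.5·(169/3), so (2/3)a_S = 103/12 and a_S = 12.875.
Then a_K = 169/3 − (2/3)·12.875 = 47.75.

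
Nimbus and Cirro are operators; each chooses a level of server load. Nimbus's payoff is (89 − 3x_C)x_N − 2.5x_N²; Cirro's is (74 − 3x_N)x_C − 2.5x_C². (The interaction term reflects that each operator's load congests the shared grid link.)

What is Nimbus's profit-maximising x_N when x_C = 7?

13.6

Expanding Nimbus's payoff: 89x_N − 3x_Cx_N − 2.5x_N².
∂π/∂x_N = 89 − 3x_C − 5x_N = 0, so x_N = 17.8 − 0.6x_C.
At x_C = 7: x_N = 17.8 − 0.6·7 = 13.6.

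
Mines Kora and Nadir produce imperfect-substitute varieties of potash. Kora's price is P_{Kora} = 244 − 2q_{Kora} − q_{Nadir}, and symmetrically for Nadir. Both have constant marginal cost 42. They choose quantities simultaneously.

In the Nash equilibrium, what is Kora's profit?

3264.32

Mine Kora's profit: π = q_{Kora}(244 − 2q_{Kora} − q_{Nadir}) − 42q_{Kora}.
∂π/∂q_{Kora} = 202 − 4q_{Kora} − q_{Nadir} = 0 ⇒ q_{Kora} = 50.5 − 0.25q_{Nadir}.
The game is symmetric, so in equilibrium q_{Nadir} = q_{Kora}: the reaction function gives 1.25q_{Kora} = 50.5, hence q_{Kora} = 40.4.
P_{Kora} = 244 − 2·40.4 − 40.4 = 122.8.
Profit = (122.8 − 42)·40.4 = 3264.32.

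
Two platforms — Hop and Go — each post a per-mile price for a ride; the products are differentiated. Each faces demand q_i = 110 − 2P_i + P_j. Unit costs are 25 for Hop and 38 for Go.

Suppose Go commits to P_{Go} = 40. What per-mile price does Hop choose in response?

Hop's profit: π = (P_{Hop} − 25)(110 − 2P_{Hop} + P_{Go}).
∂π/∂P_{Hop} = 160 − 4P_{Hop} + P_{Go} = 0 ⇒ P_{Hop} = 40 + 0.25P_{Go}.
At P_{Go} = 40: P_{Hop} = 40 + 0.25·40 = 50.

50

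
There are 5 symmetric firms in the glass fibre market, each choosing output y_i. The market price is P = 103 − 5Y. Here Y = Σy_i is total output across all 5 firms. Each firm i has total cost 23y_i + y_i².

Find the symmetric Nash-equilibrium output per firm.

A representative firm's profit is π_i = y_i(103 − 5Y) − 23y_i − y_i², with Y = y_i + Σ_{j≠i} y_j.
First-order condition: 80 − 12y_i − 5Σ_{j≠i} y_j = 0.
Imposing symmetry (y_j = y for all j) turns Σ_{j≠i} y_j into 4y, so 80 = 32y and y = 2.5.

2.5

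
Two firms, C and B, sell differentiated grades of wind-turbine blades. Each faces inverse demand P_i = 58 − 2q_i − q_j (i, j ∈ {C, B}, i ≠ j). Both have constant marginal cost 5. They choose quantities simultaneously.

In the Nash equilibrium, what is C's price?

26.2

Firm C's profit: π = q_C(58 − 2q_C − q_B) − 5q_C.
∂π/∂q_C = 53 − 4q_C − q_B = 0 ⇒ q_C = 13.25 − 0.25q_B.
Setting q_C = q_B in the reaction function: q_C = 13.25 − 0.25q_C, so q_C = 13.25 / 1.25 = 10.6.
P_C = 58 − 2·10.6 − 10.6 = 26.2.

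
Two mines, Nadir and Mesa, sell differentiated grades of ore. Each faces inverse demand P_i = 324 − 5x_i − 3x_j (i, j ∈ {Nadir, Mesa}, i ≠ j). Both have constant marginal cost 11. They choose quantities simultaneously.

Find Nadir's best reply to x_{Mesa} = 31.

22

Mine Nadir's profit: π = x_{Nadir}(324 − 5x_{Nadir} − 3x_{Mesa}) − 11x_{Nadir}.
∂π/∂x_{Nadir} = 313 − 10x_{Nadir} − 3x_{Mesa} = 0 ⇒ x_{Nadir} = 31.3 − 0.3x_{Mesa}.
At x_{Mesa} = 31: x_{Nadir} = 31.3 − 0.3·31 = 22.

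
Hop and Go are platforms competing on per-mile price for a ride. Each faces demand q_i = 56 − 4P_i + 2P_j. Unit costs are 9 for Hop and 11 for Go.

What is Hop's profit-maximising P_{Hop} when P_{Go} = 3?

12.25

Hop's profit: π = (P_{Hop} − 9)(56 − 4P_{Hop} + 2P_{Go}).
∂π/∂P_{Hop} = 92 − 8P_{Hop} + 2P_{Go} = 0 ⇒ P_{Hop} = 11.5 + 0.25P_{Go}.
At P_{Go} = 3: P_{Hop} = 11.5 + 0.25·3 = 12.25.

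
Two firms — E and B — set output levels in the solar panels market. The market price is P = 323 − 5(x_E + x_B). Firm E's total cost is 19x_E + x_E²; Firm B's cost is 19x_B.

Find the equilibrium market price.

131

Firm E's profit: π = x_E(323 − 5(x_E + x_B)) − 19x_E − x_E².
∂π/∂x_E = 304 − 12x_E − 5x_B = 0, so x_E = 76/3 − (5/12)x_B.
For B: ∂π/∂x_B = 304 − 10x_B − 5x_E = 0 ⇒ x_B = 30.4 − 0.5x_E.
Plugging x_B into E's best response: x_E = 76/3 − (5/12)(30.4 − 0.5x_E) ⇒ (19/24)x_E = 38/3, so x_E = 16.
Then x_B = 30.4 − 0.5·16 = 22.4.
Equilibrium price: P = 323 − 5·38.4 = 131.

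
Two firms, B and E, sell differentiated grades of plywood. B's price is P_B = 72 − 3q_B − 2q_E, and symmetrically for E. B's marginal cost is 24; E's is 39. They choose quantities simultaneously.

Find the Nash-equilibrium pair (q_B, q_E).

Firm B's profit: π = q_B(72 − 3q_B − 2q_E) − 24q_B.
∂π/∂q_B = 48 − 6q_B − 2q_E = 0 ⇒ q_B = 8 − (1/3)q_E.
Similarly q_E = 5.5 − (1/3)q_B.
Substituting the second reaction function into the first: q_B = 8 − (1/3)(5.5 − (1/3)q_B), which gives (8/9)q_B = 37/6 ⇒ q_B = 6.9375.
Then q_E = 5.5 − (1/3)·6.9375 = 3.1875.

6.9375, 3.1875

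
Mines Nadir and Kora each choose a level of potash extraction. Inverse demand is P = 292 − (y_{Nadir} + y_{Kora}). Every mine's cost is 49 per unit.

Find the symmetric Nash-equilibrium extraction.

81

Mine Nadir's profit: π = y_{Nadir}(292 − (y_{Nadir} + y_{Kora})) − 49y_{Nadir}.
∂π/∂y_{Nadir} = 243 − 2y_{Nadir} − y_{Kora} = 0, so y_{Nadir} = 121.5 − 0.5y_{Kora}.
By symmetry y_{Kora} = y_{Nadir}; substituting into the reaction function, 1.5y_{Nadir} = 121.5 and y_{Nadir} = 81.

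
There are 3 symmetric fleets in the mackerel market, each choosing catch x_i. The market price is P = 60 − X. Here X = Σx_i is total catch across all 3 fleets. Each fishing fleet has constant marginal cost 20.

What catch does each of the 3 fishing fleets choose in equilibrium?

10

A representative fishing fleet's profit is π_i = x_i(60 − X) − 20x_i, with X = x_i + Σ_{j≠i} x_j.
First-order condition: 40 − 2x_i − Σ_{j≠i} x_j = 0.
Imposing symmetry (x_j = x for all j) turns Σ_{j≠i} x_j into 2x, so 40 = 4x and x = 10.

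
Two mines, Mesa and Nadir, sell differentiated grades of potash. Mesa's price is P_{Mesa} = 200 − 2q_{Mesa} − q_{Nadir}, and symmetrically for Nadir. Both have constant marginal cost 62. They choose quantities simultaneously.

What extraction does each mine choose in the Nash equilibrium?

27.6

Mine Mesa's profit: π = q_{Mesa}(200 − 2q_{Mesa} − q_{Nadir}) − 62q_{Mesa}.
∂π/∂q_{Mesa} = 138 − 4q_{Mesa} − q_{Nadir} = 0 ⇒ q_{Mesa} = 34.5 − 0.25q_{Nadir}.
Setting q_{Mesa} = q_{Nadir} in the reaction function: q_{Mesa} = 34.5 − 0.25q_{Mesa}, so q_{Mesa} = 34.5 / 1.25 = 27.6.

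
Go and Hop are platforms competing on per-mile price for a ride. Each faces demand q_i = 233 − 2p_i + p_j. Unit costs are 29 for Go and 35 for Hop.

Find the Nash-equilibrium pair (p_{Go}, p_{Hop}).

Go's profit: π = (p_{Go} − 29)(233 − 2p_{Go} + p_{Hop}).
∂π/∂p_{Go} = 291 − 4p_{Go} + p_{Hop} = 0 ⇒ p_{Go} = 72.75 + 0.25p_{Hop}.
Similarly p_{Hop} = 75.75 + 0.25p_{Go}.
Substituting the second reaction function into the first: p_{Go} = 72.75 + 0.25(75.75 + 0.25p_{Go}), which gives 0.9375p_{Go} = 91.6875 ⇒ p_{Go} = 97.8.
Then p_{Hop} = 75.75 + 0.25·97.8 = 100.2.

97.8, 100.2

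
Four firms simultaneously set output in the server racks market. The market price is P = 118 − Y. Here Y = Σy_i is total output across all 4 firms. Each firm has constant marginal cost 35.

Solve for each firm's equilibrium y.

16.6

A representative firm's profit is π_i = y_i(118 − Y) − 35y_i, with Y = y_i + Σ_{j≠i} y_j.
First-order condition: 83 − 2y_i − Σ_{j≠i} y_j = 0.
In a symmetric equilibrium every firm chooses the same y, so Σ_{j≠i} y_j = 3y. The condition becomes 83 − 5y = 0, giving y = 83/5 = 16.6.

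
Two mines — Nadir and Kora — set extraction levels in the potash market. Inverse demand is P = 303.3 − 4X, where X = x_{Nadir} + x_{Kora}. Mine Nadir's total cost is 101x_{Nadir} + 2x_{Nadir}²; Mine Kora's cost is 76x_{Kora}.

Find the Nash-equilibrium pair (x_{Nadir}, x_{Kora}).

8.865, 23.98

Mine Nadir's profit: π = x_{Nadir}(303.3 − 4(x_{Nadir} + x_{Kora})) − 101x_{Nadir} − 2x_{Nadir}².
∂π/∂x_{Nadir} = 202.3 − 12x_{Nadir} − 4x_{Kora} = 0, so x_{Nadir} = 2023/120 − (1/3)x_{Kora}.
For Kora: ∂π/∂x_{Kora} = 227.3 − 8x_{Kora} − 4x_{Nadir} = 0 ⇒ x_{Kora} = 28.4125 − 0.5x_{Nadir}.
Substituting the second reaction function into the first: x_{Nadir} = 2023/120 − (1/3)(28.4125 − 0.5x_{Nadir}), which gives (5/6)x_{Nadir} = 7.3875 ⇒ x_{Nadir} = 8.865.
Then x_{Kora} = 28.4125 − 0.5·8.865 = 23.98.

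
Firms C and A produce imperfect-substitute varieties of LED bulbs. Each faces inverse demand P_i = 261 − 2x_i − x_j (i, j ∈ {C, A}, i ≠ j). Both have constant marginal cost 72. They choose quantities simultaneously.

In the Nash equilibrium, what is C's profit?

Firm C's profit: π = x_C(261 − 2x_C − x_A) − 72x_C.
∂π/∂x_C = 189 − 4x_C − x_A = 0 ⇒ x_C = 47.25 − 0.25x_A.
By symmetry x_A = x_C; substituting into the reaction function, 1.25x_C = 47.25 and x_C = 37.8.
P_C = 261 − 2·37.8 − 37.8 = 147.6.
Profit = (147.6 − 72)·37.8 = 2857.68.

2857.68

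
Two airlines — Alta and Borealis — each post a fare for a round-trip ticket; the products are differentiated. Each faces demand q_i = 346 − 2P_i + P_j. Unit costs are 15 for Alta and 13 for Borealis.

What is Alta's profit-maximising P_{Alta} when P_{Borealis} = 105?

120.25

Alta's profit: π = (P_{Alta} − 15)(346 − 2P_{Alta} + P_{Borealis}).
∂π/∂P_{Alta} = 376 − 4P_{Alta} + P_{Borealis} = 0 ⇒ P_{Alta} = 94 + 0.25P_{Borealis}.
At P_{Borealis} = 105: P_{Alta} = 94 + 0.25·105 = 120.25.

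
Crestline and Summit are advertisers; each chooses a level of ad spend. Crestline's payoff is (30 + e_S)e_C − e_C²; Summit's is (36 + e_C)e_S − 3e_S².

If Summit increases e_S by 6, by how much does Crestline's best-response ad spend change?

Expanding Crestline's payoff: 30e_C + e_Se_C − e_C².
∂π/∂e_C = 30 + e_S − 2e_C = 0, so e_C = 15 + 0.5e_S.
The reaction-function slope is 0.5, so a 6-unit rise in e_S moves e_C by 0.5 × 6 = 3. Crestline's best response rises — the actions are strategic complements.

3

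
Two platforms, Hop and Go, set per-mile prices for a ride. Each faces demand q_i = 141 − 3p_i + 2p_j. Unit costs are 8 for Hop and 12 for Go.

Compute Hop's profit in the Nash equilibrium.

Hop's profit: π = (p_{Hop} − 8)(141 − 3p_{Hop} + 2p_{Go}).
∂π/∂p_{Hop} = 165 − 6p_{Hop} + 2p_{Go} = 0 ⇒ p_{Hop} = 27.5 + (1/3)p_{Go}.
Similarly p_{Go} = 29.5 + (1/3)p_{Hop}.
Substituting the second reaction function into the first: p_{Hop} = 27.5 + (1/3)(29.5 + (1/3)p_{Hop}), which gives (8/9)p_{Hop} = 112/3 ⇒ p_{Hop} = 42.
Then p_{Go} = 29.5 + (1/3)·42 = 43.5.
q_{Hop} = 141 − 3·42 + 2·43.5 = 102.
Profit = (42 − 8)·102 = 3468.

3468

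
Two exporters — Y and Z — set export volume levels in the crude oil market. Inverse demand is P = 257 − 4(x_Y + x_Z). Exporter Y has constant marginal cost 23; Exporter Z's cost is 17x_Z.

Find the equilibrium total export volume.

39.5

Exporter Y's profit: π = x_Y(257 − 4(x_Y + x_Z)) − 23x_Y.
∂π/∂x_Y = 234 − 8x_Y − 4x_Z = 0, so x_Y = 29.25 − 0.5x_Z.
By the same steps for Z: x_Z = 30 − 0.5x_Y.
Solving the two reaction functions simultaneously: (1 − (−0.5)(−0.5))x_Y = 29.25 − 0.5·30, so 0.75x_Y = 14.25 and x_Y = 19.
Then x_Z = 30 − 0.5·19 = 20.5.
Total export volume: 19 + 20.5 = 39.5.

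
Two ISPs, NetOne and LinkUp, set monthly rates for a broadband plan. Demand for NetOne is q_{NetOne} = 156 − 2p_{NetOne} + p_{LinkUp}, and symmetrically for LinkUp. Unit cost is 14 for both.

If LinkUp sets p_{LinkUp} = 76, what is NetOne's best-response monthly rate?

65

NetOne's profit: π = (p_{NetOne} − 14)(156 − 2p_{NetOne} + p_{LinkUp}).
∂π/∂p_{NetOne} = 184 − 4p_{NetOne} + p_{LinkUp} = 0 ⇒ p_{NetOne} = 46 + 0.25p_{LinkUp}.
At p_{LinkUp} = 76: p_{NetOne} = 46 + 0.25·76 = 65.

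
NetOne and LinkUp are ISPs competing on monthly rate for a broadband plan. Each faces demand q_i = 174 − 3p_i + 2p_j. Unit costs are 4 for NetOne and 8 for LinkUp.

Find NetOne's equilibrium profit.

NetOne's profit: π = (p_{NetOne} − 4)(174 − 3p_{NetOne} + 2p_{LinkUp}).
∂π/∂p_{NetOne} = 186 − 6p_{NetOne} + 2p_{LinkUp} = 0 ⇒ p_{NetOne} = 31 + (1/3)p_{LinkUp}.
Similarly p_{LinkUp} = 33 + (1/3)p_{NetOne}.
Substituting the second reaction function into the first: p_{NetOne} = 31 + (1/3)(33 + (1/3)p_{NetOne}), which gives (8/9)p_{NetOne} = 42 ⇒ p_{NetOne} = 47.25.
Then p_{LinkUp} = 33 + (1/3)·47.25 = 48.75.
q_{NetOne} = 174 − 3·47.25 + 2·48.75 = 129.75.
Profit = (47.25 − 4)·129.75 = 5611.6875.

5611.6875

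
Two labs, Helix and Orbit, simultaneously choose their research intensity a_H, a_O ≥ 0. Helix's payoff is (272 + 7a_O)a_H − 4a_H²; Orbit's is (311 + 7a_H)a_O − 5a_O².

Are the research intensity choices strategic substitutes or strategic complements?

Expanding Helix's payoff: 272a_H + 7a_Oa_H − 4a_H².
∂π/∂a_H = 272 + 7a_O − 8a_H = 0, so a_H = 34 + 0.875a_O.
The best-response slope da_H/da_O = 0.875 > 0: the reaction function is upward-sloping, so the choices are strategic complements.

strategic complements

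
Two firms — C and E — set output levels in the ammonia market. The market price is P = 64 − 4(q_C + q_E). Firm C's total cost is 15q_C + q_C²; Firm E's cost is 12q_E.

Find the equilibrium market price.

Firm C's profit: π = q_C(64 − 4(q_C + q_E)) − 15q_C − q_C².
∂π/∂q_C = 49 − 10q_C − 4q_E = 0, so q_C = 4.9 − 0.4q_E.
For E: ∂π/∂q_E = 52 − 8q_E − 4q_C = 0 ⇒ q_E = 6.5 − 0.5q_C.
Plugging q_E into C's best response: q_C = 4.9 − 0.4(6.5 − 0.5q_C) ⇒ 0.8q_C = 2.3, so q_C = 2.875.
Then q_E = 6.5 − 0.5·2.875 = 5.0625.
Equilibrium price: P = 64 − 4·7.9375 = 32.25.

32.25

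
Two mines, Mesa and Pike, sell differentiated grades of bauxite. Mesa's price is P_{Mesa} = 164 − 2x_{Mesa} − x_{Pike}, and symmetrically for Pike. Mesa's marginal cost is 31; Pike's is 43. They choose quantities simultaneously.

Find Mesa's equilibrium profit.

Mine Mesa's profit: π = x_{Mesa}(164 − 2x_{Mesa} − x_{Pike}) − 31x_{Mesa}.
∂π/∂x_{Mesa} = 133 − 4x_{Mesa} − x_{Pike} = 0 ⇒ x_{Mesa} = 33.25 − 0.25x_{Pike}.
Similarly x_{Pike} = 30.25 − 0.25x_{Mesa}.
Solving the two reaction functions simultaneously: (1 − (−0.25)(−0.25))x_{Mesa} = 33.25 − 0.25·30.25, so 0.9375x_{Mesa} = 25.6875 and x_{Mesa} = 27.4.
Then x_{Pike} = 30.25 − 0.25·27.4 = 23.4.
P_{Mesa} = 164 − 2·27.4 − 23.4 = 85.8.
Profit = (85.8 − 31)·27.4 = 1501.52.

1501.52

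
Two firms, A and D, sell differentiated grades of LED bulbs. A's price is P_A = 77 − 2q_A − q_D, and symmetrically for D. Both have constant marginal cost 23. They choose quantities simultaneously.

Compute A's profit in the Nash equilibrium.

Firm A's profit: π = q_A(77 − 2q_A − q_D) − 23q_A.
∂π/∂q_A = 54 − 4q_A − q_D = 0 ⇒ q_A = 13.5 − 0.25q_D.
Setting q_A = q_D in the reaction function: q_A = 13.5 − 0.25q_A, so q_A = 13.5 / 1.25 = 10.8.
P_A = 77 − 2·10.8 − 10.8 = 44.6.
Profit = (44.6 − 23)·10.8 = 233.28.

233.28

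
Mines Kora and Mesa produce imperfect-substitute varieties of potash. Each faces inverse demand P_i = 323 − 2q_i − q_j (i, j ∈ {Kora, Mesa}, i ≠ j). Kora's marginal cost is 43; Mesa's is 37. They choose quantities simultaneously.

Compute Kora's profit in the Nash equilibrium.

Mine Kora's profit: π = q_{Kora}(323 − 2q_{Kora} − q_{Mesa}) − 43q_{Kora}.
∂π/∂q_{Kora} = 280 − 4q_{Kora} − q_{Mesa} = 0 ⇒ q_{Kora} = 70 − 0.25q_{Mesa}.
Similarly q_{Mesa} = 71.5 − 0.25q_{Kora}.
Solving the two reaction functions simultaneously: (1 − (−0.25)(−0.25))q_{Kora} = 70 − 0.25·71.5, so 0.9375q_{Kora} = 52.125 and q_{Kora} = 55.6.
Then q_{Mesa} = 71.5 − 0.25·55.6 = 57.6.
P_{Kora} = 323 − 2·55.6 − 57.6 = 154.2.
Profit = (154.2 − 43)·55.6 = 6182.72.

6182.72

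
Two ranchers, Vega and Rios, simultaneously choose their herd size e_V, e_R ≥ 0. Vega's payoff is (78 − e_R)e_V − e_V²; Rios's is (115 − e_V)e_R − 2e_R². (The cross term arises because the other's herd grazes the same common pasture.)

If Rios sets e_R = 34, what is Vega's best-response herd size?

Expanding Vega's payoff: 78e_V − e_Re_V − e_V².
∂π/∂e_V = 78 − e_R − 2e_V = 0, so e_V = 39 − 0.5e_R.
At e_R = 34: e_V = 39 − 0.5·34 = 22.

22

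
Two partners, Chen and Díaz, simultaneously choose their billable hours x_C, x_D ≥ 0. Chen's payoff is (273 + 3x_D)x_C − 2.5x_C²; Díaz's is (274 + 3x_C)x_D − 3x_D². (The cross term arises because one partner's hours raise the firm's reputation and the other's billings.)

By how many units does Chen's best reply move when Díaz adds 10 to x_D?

6

Expanding Chen's payoff: 273x_C + 3x_Dx_C − 2.5x_C².
∂π/∂x_C = 273 + 3x_D − 5x_C = 0, so x_C = 54.6 + 0.6x_D.
The reaction-function slope is 0.6, so a 10-unit rise in x_D moves x_C by 0.6 × 10 = 6. Chen's best response rises — the actions are strategic complements.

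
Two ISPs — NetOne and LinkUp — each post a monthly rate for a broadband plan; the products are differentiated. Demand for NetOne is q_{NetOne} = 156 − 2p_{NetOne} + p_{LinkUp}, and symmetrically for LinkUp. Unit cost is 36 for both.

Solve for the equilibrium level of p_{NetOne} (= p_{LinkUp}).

NetOne's profit: π = (p_{NetOne} − 36)(156 − 2p_{NetOne} + p_{LinkUp}).
∂π/∂p_{NetOne} = 228 − 4p_{NetOne} + p_{LinkUp} = 0 ⇒ p_{NetOne} = 57 + 0.25p_{LinkUp}.
By symmetry p_{LinkUp} = p_{NetOne}; substituting into the reaction function, 0.75p_{NetOne} = 57 and p_{NetOne} = 76.

76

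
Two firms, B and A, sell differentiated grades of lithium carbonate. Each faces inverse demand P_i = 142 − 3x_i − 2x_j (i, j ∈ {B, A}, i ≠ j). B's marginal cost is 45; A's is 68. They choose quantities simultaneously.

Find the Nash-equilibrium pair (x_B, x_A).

Firm B's profit: π = x_B(142 − 3x_B − 2x_A) − 45x_B.
∂π/∂x_B = 97 − 6x_B − 2x_A = 0 ⇒ x_B = 97/6 − (1/3)x_A.
Similarly x_A = 37/3 − (1/3)x_B.
Substituting the second reaction function into the first: x_B = 97/6 − (1/3)(37/3 − (1/3)x_B), which gives (8/9)x_B = 217/18 ⇒ x_B = 13.5625.
Then x_A = 37/3 − (1/3)·13.5625 = 7.8125.

13.5625, 7.8125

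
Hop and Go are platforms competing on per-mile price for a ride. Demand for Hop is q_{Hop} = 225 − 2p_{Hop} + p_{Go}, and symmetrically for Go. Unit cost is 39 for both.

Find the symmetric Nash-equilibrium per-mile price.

101

Hop's profit: π = (p_{Hop} − 39)(225 − 2p_{Hop} + p_{Go}).
∂π/∂p_{Hop} = 303 − 4p_{Hop} + p_{Go} = 0 ⇒ p_{Hop} = 75.75 + 0.25p_{Go}.
By symmetry p_{Go} = p_{Hop}; substituting into the reaction function, 0.75p_{Hop} = 75.75 and p_{Hop} = 101.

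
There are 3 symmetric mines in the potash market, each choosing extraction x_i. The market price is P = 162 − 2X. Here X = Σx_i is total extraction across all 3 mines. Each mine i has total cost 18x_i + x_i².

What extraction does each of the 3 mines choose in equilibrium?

A representative mine's profit is π_i = x_i(162 − 2X) − 18x_i − x_i², with X = x_i + Σ_{j≠i} x_j.
First-order condition: 144 − 6x_i − 2Σ_{j≠i} x_j = 0.
With identical mines, set every x_j = x: then 144 − 6x − 4x = 0, i.e. x = 144/10 = 14.4.

14.4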